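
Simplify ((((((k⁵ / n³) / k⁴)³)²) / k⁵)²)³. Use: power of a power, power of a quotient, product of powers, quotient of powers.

((((((k⁵ / n³) / k⁴)³)²) / k⁵)²)³
= (((((k⁵ / n³) / k⁴)³)²) / k⁵)⁶    [power of a power]
= (((((k⁵ / n³) / k⁴)³)²)⁶) / ((k⁵)⁶)    [power of a quotient]
= ((((k⁵ / n³) / k⁴)³)¹²) / ((k⁵)⁶)    [power of a power]
= (((k⁵ / n³) / k⁴)³⁶) / ((k⁵)⁶)    [power of a power]
= (((k⁵ / n³)³⁶) / ((k⁴)³⁶)) / ((k⁵)⁶)    [power of a quotient]
= ((((k⁵)³⁶) / ((n³)³⁶)) / ((k⁴)³⁶)) / ((k⁵)⁶)    [power of a quotient]
= ((k¹⁸⁰ / ((n³)³⁶)) / ((k⁴)³⁶)) / ((k⁵)⁶)    [power of a power]
= ((k¹⁸⁰ / n¹⁰⁸) / ((k⁴)³⁶)) / ((k⁵)⁶)    [power of a power]
= ((k¹⁸⁰ / n¹⁰⁸) / k¹⁴⁴) / ((k⁵)⁶)    [power of a power]
= ((k¹⁸⁰ / n¹⁰⁸) / k¹⁴⁴) / k³⁰    [power of a power]
= k⁶n⁻¹⁰⁸    [quotient of powers; product of powers]

k⁶n⁻¹⁰⁸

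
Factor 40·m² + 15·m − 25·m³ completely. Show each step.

5·m(8·m + 3 − 5·m²)

40·m² + 15·m − 25·m³
= 5(8·m² + 3·m − 5·m³)    [factor out 5]
= 5·m(8·m + 3 − 5·m²)    [factor out m]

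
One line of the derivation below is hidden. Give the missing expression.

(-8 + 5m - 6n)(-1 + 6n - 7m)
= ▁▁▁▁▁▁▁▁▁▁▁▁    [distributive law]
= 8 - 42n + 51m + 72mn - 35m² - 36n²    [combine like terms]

After distributive law, the bracketed line is:

8 - 48n + 56m - 5m + 30mn - 35m² + 6n - 36n² + 42mn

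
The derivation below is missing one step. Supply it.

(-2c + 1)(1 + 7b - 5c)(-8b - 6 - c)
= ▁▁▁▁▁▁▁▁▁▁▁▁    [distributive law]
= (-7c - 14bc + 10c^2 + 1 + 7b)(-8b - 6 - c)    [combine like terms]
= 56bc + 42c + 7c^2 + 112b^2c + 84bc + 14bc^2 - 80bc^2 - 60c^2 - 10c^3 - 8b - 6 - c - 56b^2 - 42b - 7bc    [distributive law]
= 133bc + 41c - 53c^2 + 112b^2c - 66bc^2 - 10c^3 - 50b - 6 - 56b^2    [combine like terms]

Applying distributive law to the line above:

(-2c - 14bc + 10c^2 + 1 + 7b - 5c)(-8b - 6 - c)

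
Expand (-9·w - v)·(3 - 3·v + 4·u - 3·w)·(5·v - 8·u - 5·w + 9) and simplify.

150·v·w - 108·u·w + 378·w^2 - 243·w + 135·v^2·w - 400·u·v·w - 15·v·w^2 + 288·u^2·w - 36·u·w^2 - 135·w^3 + 12·v^2 - 12·u·v - 27·v + 15·v^3 - 44·u·v^2 + 32·u^2·v

(-9·w - v)·(3 - 3·v + 4·u - 3·w)·(5·v - 8·u - 5·w + 9)
= (-27·w + 27·v·w - 36·u·w + 27·w^2 - 3·v + 3·v^2 - 4·u·v + 3·v·w)·(5·v - 8·u - 5·w + 9)    [distributive law]
= (-27·w + 30·v·w - 36·u·w + 27·w^2 - 3·v + 3·v^2 - 4·u·v)·(5·v - 8·u - 5·w + 9)    [combine like terms]
= -135·v·w + 216·u·w + 135·w^2 - 243·w + 150·v^2·w - 240·u·v·w - 150·v·w^2 + 270·v·w - 180·u·v·w + 288·u^2·w + 180·u·w^2 - 324·u·w + 135·v·w^2 - 216·u·w^2 - 135·w^3 + 243·w^2 - 15·v^2 + 24·u·v + 15·v·w - 27·v + 15·v^3 - 24·u·v^2 - 15·v^2·w + 27·v^2 - 20·u·v^2 + 32·u^2·v + 20·u·v·w - 36·u·v    [distributive law]
= 150·v·w - 108·u·w + 378·w^2 - 243·w + 135·v^2·w - 400·u·v·w - 15·v·w^2 + 288·u^2·w - 36·u·w^2 - 135·w^3 + 12·v^2 - 12·u·v - 27·v + 15·v^3 - 44·u·v^2 + 32·u^2·v    [combine like terms]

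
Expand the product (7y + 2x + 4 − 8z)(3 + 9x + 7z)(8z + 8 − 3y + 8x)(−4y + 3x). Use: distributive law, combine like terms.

(7y + 2x + 4 − 8z)(3 + 9x + 7z)(8z + 8 − 3y + 8x)(−4y + 3x)
= (21y + 63xy + 49yz + 6x + 18x^2 + 14xz + 12 + 36x + 28z − 24z − 72xz − 56z^2)(8z + 8 − 3y + 8x)(−4y + 3x)    [distributive law]
= (21y + 63xy + 49yz + 42x + 18x^2 − 58xz + 12 + 4z − 56z^2)(8z + 8 − 3y + 8x)(−4y + 3x)    [combine like terms]
= (168yz + 168y − 63y^2 + 168xy + 504xyz + 504xy − 189xy^2 + 504x^2y + 392yz^2 + 392yz − 147y^2z + 392xyz + 336xz + 336x − 126xy + 336x^2 + 144x^2z + 144x^2 − 54x^2y + 144x^3 − 464xz^2 − 464xz + 174xyz − 464x^2z + 96z + 96 − 36y + 96x + 32z^2 + 32z − 12yz + 32xz − 448z^3 − 448z^2 + 168yz^2 − 448xz^2)(−4y + 3x)    [distributive law]
= (548yz + 132y − 63y^2 + 546xy + 1070xyz − 189xy^2 + 450x^2y + 560yz^2 − 147y^2z − 96xz + 432x + 480x^2 − 320x^2z + 144x^3 − 912xz^2 + 128z + 96 − 416z^2 − 448z^3)(−4y + 3x)    [combine like terms]
= −2192y^2z + 1644xyz − 528y^2 + 396xy + 252y^3 − 189xy^2 − 2184xy^2 + 1638x^2y − 4280xy^2z + 3210x^2yz + 756xy^3 − 567x^2y^2 − 1800x^2y^2 + 1350x^3y − 2240y^2z^2 + 1680xyz^2 + 588y^3z − 441xy^2z + 384xyz − 288x^2z − 1728xy + 1296x^2 − 1920x^2y + 1440x^3 + 1280x^2yz − 960x^3z − 576x^3y + 432x^4 + 3648xyz^2 − 2736x^2z^2 − 512yz + 384xz − 384y + 288x + 1664yz^2 − 1248xz^2 + 1792yz^3 − 1344xz^3    [distributive law]
= −2192y^2z + 2028xyz − 528y^2 − 1332xy + 252y^3 − 2373xy^2 − 282x^2y − 4721xy^2z + 4490x^2yz + 756xy^3 − 2367x^2y^2 + 774x^3y − 2240y^2z^2 + 5328xyz^2 + 588y^3z − 288x^2z + 1296x^2 + 1440x^3 − 960x^3z + 432x^4 − 2736x^2z^2 − 512yz + 384xz − 384y + 288x + 1664yz^2 − 1248xz^2 + 1792yz^3 − 1344xz^3    [combine like terms]

−2192y^2z + 2028xyz − 528y^2 − 1332xy + 252y^3 − 2373xy^2 − 282x^2y − 4721xy^2z + 4490x^2yz + 756xy^3 − 2367x^2y^2 + 774x^3y − 2240y^2z^2 + 5328xyz^2 + 588y^3z − 288x^2z + 1296x^2 + 1440x^3 − 960x^3z + 432x^4 − 2736x^2z^2 − 512yz + 384xz − 384y + 288x + 1664yz^2 − 1248xz^2 + 1792yz^3 − 1344xz^3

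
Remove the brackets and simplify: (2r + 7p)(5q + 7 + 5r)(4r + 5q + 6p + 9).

90qr^2 + 50q^2r + 375pqr + 160qr + 146r^2 + 595pr + 126r + 40r^3 + 200pr^2 + 175pq^2 + 210p^2q + 560pq + 294p^2 + 441p + 210p^2r

(2r + 7p)(5q + 7 + 5r)(4r + 5q + 6p + 9)
= (10qr + 14r + 10r^2 + 35pq + 49p + 35pr)(4r + 5q + 6p + 9)    [distributive law]
= 40qr^2 + 50q^2r + 60pqr + 90qr + 56r^2 + 70qr + 84pr + 126r + 40r^3 + 50qr^2 + 60pr^2 + 90r^2 + 140pqr + 175pq^2 + 210p^2q + 315pq + 196pr + 245pq + 294p^2 + 441p + 140pr^2 + 175pqr + 210p^2r + 315pr    [distributive law]
= 90qr^2 + 50q^2r + 375pqr + 160qr + 146r^2 + 595pr + 126r + 40r^3 + 200pr^2 + 175pq^2 + 210p^2q + 560pq + 294p^2 + 441p + 210p^2r    [combine like terms]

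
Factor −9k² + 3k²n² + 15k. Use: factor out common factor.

−9k² + 3k²n² + 15k
= 3(−3k² + k²n² + 5k)    [factor out 3]
= 3k(−3k + kn² + 5)    [factor out k]

3k(−3k + kn² + 5)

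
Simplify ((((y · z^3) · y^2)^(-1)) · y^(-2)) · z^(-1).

y^(-5)·z^(-4)

((((y · z^3) · y^2)^(-1)) · y^(-2)) · z^(-1)
= ((((y · z^3)^(-1)) · ((y^2)^(-1))) · y^(-2)) · z^(-1)    [power of a product]
= ((((y^(-1)) · ((z^3)^(-1))) · ((y^2)^(-1))) · y^(-2)) · z^(-1)    [power of a product]
= (((y^(-1) · z^(-3)) · ((y^2)^(-1))) · y^(-2)) · z^(-1)    [power of a power]
= (((y^(-1) · z^(-3)) · y^(-2)) · y^(-2)) · z^(-1)    [power of a power]
= y^(-5)·z^(-4)    [product of powers]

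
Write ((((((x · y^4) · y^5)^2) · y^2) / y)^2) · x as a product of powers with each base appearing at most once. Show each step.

((((((x · y^4) · y^5)^2) · y^2) / y)^2) · x
= ((((((x · y^4) · y^5)^2) · y^2)^2) / (y^2)) · x    [power of a quotient]
= ((((((x · y^4) · y^5)^2)^2) · ((y^2)^2)) / (y^2)) · x    [power of a product]
= (((((x · y^4) · y^5)^4) · ((y^2)^2)) / (y^2)) · x    [power of a power]
= (((((x · y^4)^4) · ((y^5)^4)) · ((y^2)^2)) / (y^2)) · x    [power of a product]
= (((((x^4) · ((y^4)^4)) · ((y^5)^4)) · ((y^2)^2)) / (y^2)) · x    [power of a product]
= ((((x^4 · y^16) · ((y^5)^4)) · ((y^2)^2)) / (y^2)) · x    [power of a power]
= ((((x^4 · y^16) · y^20) · ((y^2)^2)) / (y^2)) · x    [power of a power]
= ((((x^4 · y^16) · y^20) · y^4) / (y^2)) · x    [power of a power]
= x^5y^38    [quotient of powers; product of powers]

x^5y^38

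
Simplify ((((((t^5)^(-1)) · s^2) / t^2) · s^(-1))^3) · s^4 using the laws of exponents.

s^7·t^(-21)

((((((t^5)^(-1)) · s^2) / t^2) · s^(-1))^3) · s^4
= ((((((t^5)^(-1)) · s^2) / t^2)^3) · ((s^(-1))^3)) · s^4    [power of a product]
= ((((((t^5)^(-1)) · s^2)^3) / ((t^2)^3)) · ((s^(-1))^3)) · s^4    [power of a quotient]
= ((((((t^5)^(-1))^3) · ((s^2)^3)) / ((t^2)^3)) · ((s^(-1))^3)) · s^4    [power of a product]
= (((((t^5)^(-3)) · ((s^2)^3)) / ((t^2)^3)) · ((s^(-1))^3)) · s^4    [power of a power]
= (((t^(-15) · ((s^2)^3)) / ((t^2)^3)) · ((s^(-1))^3)) · s^4    [power of a power]
= (((t^(-15) · s^6) / ((t^2)^3)) · ((s^(-1))^3)) · s^4    [power of a power]
= (((t^(-15) · s^6) / t^6) · ((s^(-1))^3)) · s^4    [power of a power]
= (((t^(-15) · s^6) / t^6) · s^(-3)) · s^4    [power of a power]
= s^7·t^(-21)    [quotient of powers; product of powers]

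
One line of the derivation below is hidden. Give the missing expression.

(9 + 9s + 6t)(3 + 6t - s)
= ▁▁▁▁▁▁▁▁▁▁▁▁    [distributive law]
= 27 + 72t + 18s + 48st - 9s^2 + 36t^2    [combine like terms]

Applying distributive law to the line above:

27 + 54t - 9s + 27s + 54st - 9s^2 + 18t + 36t^2 - 6st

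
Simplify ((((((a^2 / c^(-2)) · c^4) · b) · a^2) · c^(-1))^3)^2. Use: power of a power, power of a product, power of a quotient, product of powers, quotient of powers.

((((((a^2 / c^(-2)) · c^4) · b) · a^2) · c^(-1))^3)^2
= (((((a^2 / c^(-2)) · c^4) · b) · a^2) · c^(-1))^6    [power of a power]
= (((((a^2 / c^(-2)) · c^4) · b) · a^2)^6) · ((c^(-1))^6)    [power of a product]
= (((((a^2 / c^(-2)) · c^4) · b)^6) · ((a^2)^6)) · ((c^(-1))^6)    [power of a product]
= (((((a^2 / c^(-2)) · c^4)^6) · (b^6)) · ((a^2)^6)) · ((c^(-1))^6)    [power of a product]
= (((((a^2 / c^(-2))^6) · ((c^4)^6)) · (b^6)) · ((a^2)^6)) · ((c^(-1))^6)    [power of a product]
= ((((((a^2)^6) / ((c^(-2))^6)) · ((c^4)^6)) · (b^6)) · ((a^2)^6)) · ((c^(-1))^6)    [power of a quotient]
= ((((a^12 / ((c^(-2))^6)) · ((c^4)^6)) · (b^6)) · ((a^2)^6)) · ((c^(-1))^6)    [power of a power]
= ((((a^12 / c^(-12)) · ((c^4)^6)) · (b^6)) · ((a^2)^6)) · ((c^(-1))^6)    [power of a power]
= ((((a^12 / c^(-12)) · c^24) · (b^6)) · ((a^2)^6)) · ((c^(-1))^6)    [power of a power]
= ((((a^12 / c^(-12)) · c^24) · b^6) · a^12) · ((c^(-1))^6)    [power of a power]
= ((((a^12 / c^(-12)) · c^24) · b^6) · a^12) · c^(-6)    [power of a power]
= a^24b^6c^30    [quotient of powers; product of powers]

a^24b^6c^30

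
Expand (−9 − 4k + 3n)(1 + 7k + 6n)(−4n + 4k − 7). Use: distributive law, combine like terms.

393n + 433k + 63 + 85kn − 72k² + 78n² + 100k²n − 112k³ + 84kn² − 72n³

(−9 − 4k + 3n)(1 + 7k + 6n)(−4n + 4k − 7)
= (−9 − 63k − 54n − 4k − 28k² − 24kn + 3n + 21kn + 18n²)(−4n + 4k − 7)    [distributive law]
= (−9 − 67k − 51n − 28k² − 3kn + 18n²)(−4n + 4k − 7)    [combine like terms]
= 36n − 36k + 63 + 268kn − 268k² + 469k + 204n² − 204kn + 357n + 112k²n − 112k³ + 196k² + 12kn² − 12k²n + 21kn − 72n³ + 72kn² − 126n²    [distributive law]
= 393n + 433k + 63 + 85kn − 72k² + 78n² + 100k²n − 112k³ + 84kn² − 72n³    [combine like terms]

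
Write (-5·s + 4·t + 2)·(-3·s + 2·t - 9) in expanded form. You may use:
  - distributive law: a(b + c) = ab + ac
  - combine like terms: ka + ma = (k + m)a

15·s^2 - 22·s·t + 39·s + 8·t^2 - 32·t - 18

(-5·s + 4·t + 2)·(-3·s + 2·t - 9)
= 15·s^2 - 10·s·t + 45·s - 12·s·t + 8·t^2 - 36·t - 6·s + 4·t - 18    [distributive law]
= 15·s^2 - 22·s·t + 39·s + 8·t^2 - 32·t - 18    [combine like terms]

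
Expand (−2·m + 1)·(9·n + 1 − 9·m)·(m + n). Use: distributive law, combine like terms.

(−2·m + 1)·(9·n + 1 − 9·m)·(m + n)
= (−18·m·n − 2·m + 18·m² + 9·n + 1 − 9·m)·(m + n)    [distributive law]
= (−18·m·n − 11·m + 18·m² + 9·n + 1)·(m + n)    [combine like terms]
= −18·m²·n − 18·m·n² − 11·m² − 11·m·n + 18·m³ + 18·m²·n + 9·m·n + 9·n² + m + n    [distributive law]
= −18·m·n² − 11·m² − 2·m·n + 18·m³ + 9·n² + m + n    [combine like terms]

−18·m·n² − 11·m² − 2·m·n + 18·m³ + 9·n² + m + n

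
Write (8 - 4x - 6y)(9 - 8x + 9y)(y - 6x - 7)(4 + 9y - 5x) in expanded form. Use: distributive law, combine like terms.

-4752y + 1098y^2 + 1514xy + 3592x + 164x^2 - 2016 - 3264xy^2 + 4684x^2y - 2648x^3 + 3348y^3 - 2040x^2y^2 - 1528x^3y + 960x^4 + 3294xy^3 - 486y^4

(8 - 4x - 6y)(9 - 8x + 9y)(y - 6x - 7)(4 + 9y - 5x)
= (72 - 64x + 72y - 36x + 32x^2 - 36xy - 54y + 48xy - 54y^2)(y - 6x - 7)(4 + 9y - 5x)    [distributive law]
= (72 - 100x + 18y + 32x^2 + 12xy - 54y^2)(y - 6x - 7)(4 + 9y - 5x)    [combine like terms]
= (72y - 432x - 504 - 100xy + 600x^2 + 700x + 18y^2 - 108xy - 126y + 32x^2y - 192x^3 - 224x^2 + 12xy^2 - 72x^2y - 84xy - 54y^3 + 324xy^2 + 378y^2)(4 + 9y - 5x)    [distributive law]
= (-54y + 268x - 504 - 292xy + 376x^2 + 396y^2 - 40x^2y - 192x^3 + 336xy^2 - 54y^3)(4 + 9y - 5x)    [combine like terms]
= -216y - 486y^2 + 270xy + 1072x + 2412xy - 1340x^2 - 2016 - 4536y + 2520x - 1168xy - 2628xy^2 + 1460x^2y + 1504x^2 + 3384x^2y - 1880x^3 + 1584y^2 + 3564y^3 - 1980xy^2 - 160x^2y - 360x^2y^2 + 200x^3y - 768x^3 - 1728x^3y + 960x^4 + 1344xy^2 + 3024xy^3 - 1680x^2y^2 - 216y^3 - 486y^4 + 270xy^3    [distributive law]
= -4752y + 1098y^2 + 1514xy + 3592x + 164x^2 - 2016 - 3264xy^2 + 4684x^2y - 2648x^3 + 3348y^3 - 2040x^2y^2 - 1528x^3y + 960x^4 + 3294xy^3 - 486y^4    [combine like terms]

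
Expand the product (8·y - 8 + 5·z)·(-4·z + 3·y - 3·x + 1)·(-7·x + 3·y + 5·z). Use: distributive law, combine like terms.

-46·x·y·z + 69·y²·z - 145·y·z² - 240·x·y² + 72·y³ + 168·x²·y + 184·x·y - 48·y² + 31·y·z - 139·x·z + 185·z² - 168·x² + 56·x - 24·y - 40·z + 65·x·z² - 100·z³ + 105·x²·z

(8·y - 8 + 5·z)·(-4·z + 3·y - 3·x + 1)·(-7·x + 3·y + 5·z)
= (-32·y·z + 24·y² - 24·x·y + 8·y + 32·z - 24·y + 24·x - 8 - 20·z² + 15·y·z - 15·x·z + 5·z)·(-7·x + 3·y + 5·z)    [distributive law]
= (-17·y·z + 24·y² - 24·x·y - 16·y + 37·z + 24·x - 8 - 20·z² - 15·x·z)·(-7·x + 3·y + 5·z)    [combine like terms]
= 119·x·y·z - 51·y²·z - 85·y·z² - 168·x·y² + 72·y³ + 120·y²·z + 168·x²·y - 72·x·y² - 120·x·y·z + 112·x·y - 48·y² - 80·y·z - 259·x·z + 111·y·z + 185·z² - 168·x² + 72·x·y + 120·x·z + 56·x - 24·y - 40·z + 140·x·z² - 60·y·z² - 100·z³ + 105·x²·z - 45·x·y·z - 75·x·z²    [distributive law]
= -46·x·y·z + 69·y²·z - 145·y·z² - 240·x·y² + 72·y³ + 168·x²·y + 184·x·y - 48·y² + 31·y·z - 139·x·z + 185·z² - 168·x² + 56·x - 24·y - 40·z + 65·x·z² - 100·z³ + 105·x²·z    [combine like terms]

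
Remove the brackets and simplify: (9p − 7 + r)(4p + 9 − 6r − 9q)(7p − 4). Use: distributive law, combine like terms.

252p^3 + 227p^2 − 653p − 350p^2r + 557pr − 567p^2q + 765pq + 252 − 204r − 252q − 42pr^2 + 24r^2 − 63pqr + 36qr

(9p − 7 + r)(4p + 9 − 6r − 9q)(7p − 4)
= (36p^2 + 81p − 54pr − 81pq − 28p − 63 + 42r + 63q + 4pr + 9r − 6r^2 − 9qr)(7p − 4)    [distributive law]
= (36p^2 + 53p − 50pr − 81pq − 63 + 51r + 63q − 6r^2 − 9qr)(7p − 4)    [combine like terms]
= 252p^3 − 144p^2 + 371p^2 − 212p − 350p^2r + 200pr − 567p^2q + 324pq − 441p + 252 + 357pr − 204r + 441pq − 252q − 42pr^2 + 24r^2 − 63pqr + 36qr    [distributive law]
= 252p^3 + 227p^2 − 653p − 350p^2r + 557pr − 567p^2q + 765pq + 252 − 204r − 252q − 42pr^2 + 24r^2 − 63pqr + 36qr    [combine like terms]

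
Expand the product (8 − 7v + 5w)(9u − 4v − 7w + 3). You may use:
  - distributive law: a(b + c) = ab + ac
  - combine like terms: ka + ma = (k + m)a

(8 − 7v + 5w)(9u − 4v − 7w + 3)
= 72u − 32v − 56w + 24 − 63uv + 28v² + 49vw − 21v + 45uw − 20vw − 35w² + 15w    [distributive law]
= 72u − 53v − 41w + 24 − 63uv + 28v² + 29vw + 45uw − 35w²    [combine like terms]

72u − 53v − 41w + 24 − 63uv + 28v² + 29vw + 45uw − 35w²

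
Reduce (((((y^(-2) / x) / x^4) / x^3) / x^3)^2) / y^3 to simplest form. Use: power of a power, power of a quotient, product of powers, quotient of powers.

(((((y^(-2) / x) / x^4) / x^3) / x^3)^2) / y^3
= (((((y^(-2) / x) / x^4) / x^3)^2) / ((x^3)^2)) / y^3    [power of a quotient]
= (((((y^(-2) / x) / x^4)^2) / ((x^3)^2)) / ((x^3)^2)) / y^3    [power of a quotient]
= (((((y^(-2) / x)^2) / ((x^4)^2)) / ((x^3)^2)) / ((x^3)^2)) / y^3    [power of a quotient]
= ((((((y^(-2))^2) / (x^2)) / ((x^4)^2)) / ((x^3)^2)) / ((x^3)^2)) / y^3    [power of a quotient]
= ((((y^(-4) / (x^2)) / ((x^4)^2)) / ((x^3)^2)) / ((x^3)^2)) / y^3    [power of a power]
= ((((y^(-4) / x^2) / x^8) / ((x^3)^2)) / ((x^3)^2)) / y^3    [power of a power]
= ((((y^(-4) / x^2) / x^8) / x^6) / ((x^3)^2)) / y^3    [power of a power]
= ((((y^(-4) / x^2) / x^8) / x^6) / x^6) / y^3    [power of a power]
= x^(-22)·y^(-7)    [quotient of powers; product of powers]

x^(-22)·y^(-7)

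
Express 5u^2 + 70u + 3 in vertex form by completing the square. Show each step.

5(u + 7)^2 − 242

5u^2 + 70u + 3
= 5(u^2 + 14u) + 3    [factor out 5 from the u-terms]
= 5(u^2 + 14u + 49 − 49) + 3    [add and subtract 49 inside the bracket]
= 5(u + 7)^2 − 245 + 3    [perfect-square identity]
= 5(u + 7)^2 − 242    [combine constants]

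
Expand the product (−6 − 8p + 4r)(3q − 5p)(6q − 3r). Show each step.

−108q² + 54qr + 180pq − 90pr − 144pq² − 48pqr + 240p²q − 120p²r + 72q²r − 36qr² + 60pr²

(−6 − 8p + 4r)(3q − 5p)(6q − 3r)
= (−18q + 30p − 24pq + 40p² + 12qr − 20pr)(6q − 3r)    [distributive law]
= −108q² + 54qr + 180pq − 90pr − 144pq² + 72pqr + 240p²q − 120p²r + 72q²r − 36qr² − 120pqr + 60pr²    [distributive law]
= −108q² + 54qr + 180pq − 90pr − 144pq² − 48pqr + 240p²q − 120p²r + 72q²r − 36qr² + 60pr²    [combine like terms]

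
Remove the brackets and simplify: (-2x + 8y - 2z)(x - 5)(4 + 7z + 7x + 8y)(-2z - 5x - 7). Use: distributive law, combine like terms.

(-2x + 8y - 2z)(x - 5)(4 + 7z + 7x + 8y)(-2z - 5x - 7)
= (-2x^2 + 10x + 8xy - 40y - 2xz + 10z)(4 + 7z + 7x + 8y)(-2z - 5x - 7)    [distributive law]
= (-8x^2 - 14x^2z - 14x^3 - 16x^2y + 40x + 70xz + 70x^2 + 80xy + 32xy + 56xyz + 56x^2y + 64xy^2 - 160y - 280yz - 280xy - 320y^2 - 8xz - 14xz^2 - 14x^2z - 16xyz + 40z + 70z^2 + 70xz + 80yz)(-2z - 5x - 7)    [distributive law]
= (62x^2 - 28x^2z - 14x^3 + 40x^2y + 40x + 132xz - 168xy + 40xyz + 64xy^2 - 160y - 200yz - 320y^2 - 14xz^2 + 40z + 70z^2)(-2z - 5x - 7)    [combine like terms]
= -124x^2z - 310x^3 - 434x^2 + 56x^2z^2 + 140x^3z + 196x^2z + 28x^3z + 70x^4 + 98x^3 - 80x^2yz - 200x^3y - 280x^2y - 80xz - 200x^2 - 280x - 264xz^2 - 660x^2z - 924xz + 336xyz + 840x^2y + 1176xy - 80xyz^2 - 200x^2yz - 280xyz - 128xy^2z - 320x^2y^2 - 448xy^2 + 320yz + 800xy + 1120y + 400yz^2 + 1000xyz + 1400yz + 640y^2z + 1600xy^2 + 2240y^2 + 28xz^3 + 70x^2z^2 + 98xz^2 - 80z^2 - 200xz - 280z - 140z^3 - 350xz^2 - 490z^2    [distributive law]
= -588x^2z - 212x^3 - 634x^2 + 126x^2z^2 + 168x^3z + 70x^4 - 280x^2yz - 200x^3y + 560x^2y - 1204xz - 280x - 516xz^2 + 1056xyz + 1976xy - 80xyz^2 - 128xy^2z - 320x^2y^2 + 1152xy^2 + 1720yz + 1120y + 400yz^2 + 640y^2z + 2240y^2 + 28xz^3 - 570z^2 - 280z - 140z^3    [combine like terms]

-588x^2z - 212x^3 - 634x^2 + 126x^2z^2 + 168x^3z + 70x^4 - 280x^2yz - 200x^3y + 560x^2y - 1204xz - 280x - 516xz^2 + 1056xyz + 1976xy - 80xyz^2 - 128xy^2z - 320x^2y^2 + 1152xy^2 + 1720yz + 1120y + 400yz^2 + 640y^2z + 2240y^2 + 28xz^3 - 570z^2 - 280z - 140z^3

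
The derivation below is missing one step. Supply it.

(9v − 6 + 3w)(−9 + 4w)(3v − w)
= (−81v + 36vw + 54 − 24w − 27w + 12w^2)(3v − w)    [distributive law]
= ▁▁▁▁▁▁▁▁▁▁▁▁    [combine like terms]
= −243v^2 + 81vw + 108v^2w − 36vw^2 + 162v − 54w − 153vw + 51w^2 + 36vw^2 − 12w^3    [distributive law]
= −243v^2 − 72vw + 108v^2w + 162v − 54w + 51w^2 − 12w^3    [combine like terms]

After combine like terms, the bracketed line is:

(−81v + 36vw + 54 − 51w + 12w^2)(3v − w)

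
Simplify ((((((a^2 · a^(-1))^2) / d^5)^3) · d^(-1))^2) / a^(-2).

((((((a^2 · a^(-1))^2) / d^5)^3) · d^(-1))^2) / a^(-2)
= ((((((a^2 · a^(-1))^2) / d^5)^3)^2) · ((d^(-1))^2)) / a^(-2)    [power of a product]
= (((((a^2 · a^(-1))^2) / d^5)^6) · ((d^(-1))^2)) / a^(-2)    [power of a power]
= (((((a^2 · a^(-1))^2)^6) / ((d^5)^6)) · ((d^(-1))^2)) / a^(-2)    [power of a quotient]
= ((((a^2 · a^(-1))^12) / ((d^5)^6)) · ((d^(-1))^2)) / a^(-2)    [power of a power]
= (((((a^2)^12) · ((a^(-1))^12)) / ((d^5)^6)) · ((d^(-1))^2)) / a^(-2)    [power of a product]
= (((a^24 · ((a^(-1))^12)) / ((d^5)^6)) · ((d^(-1))^2)) / a^(-2)    [power of a power]
= (((a^24 · a^(-12)) / ((d^5)^6)) · ((d^(-1))^2)) / a^(-2)    [power of a power]
= ((a^12 / ((d^5)^6)) · ((d^(-1))^2)) / a^(-2)    [product of powers]
= ((a^12 / d^30) · ((d^(-1))^2)) / a^(-2)    [power of a power]
= ((a^12 / d^30) · d^(-2)) / a^(-2)    [power of a power]
= a^14d^(-32)    [quotient of powers]

a^14d^(-32)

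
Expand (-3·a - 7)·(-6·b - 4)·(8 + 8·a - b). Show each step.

468·a·b + 144·a^2·b - 18·a·b^2 + 320·a + 96·a^2 + 308·b - 42·b^2 + 224

(-3·a - 7)·(-6·b - 4)·(8 + 8·a - b)
= (18·a·b + 12·a + 42·b + 28)·(8 + 8·a - b)    [distributive law]
= 144·a·b + 144·a^2·b - 18·a·b^2 + 96·a + 96·a^2 - 12·a·b + 336·b + 336·a·b - 42·b^2 + 224 + 224·a - 28·b    [distributive law]
= 468·a·b + 144·a^2·b - 18·a·b^2 + 320·a + 96·a^2 + 308·b - 42·b^2 + 224    [combine like terms]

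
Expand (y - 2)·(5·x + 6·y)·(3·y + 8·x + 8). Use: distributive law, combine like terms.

(y - 2)·(5·x + 6·y)·(3·y + 8·x + 8)
= (5·x·y + 6·y^2 - 10·x - 12·y)·(3·y + 8·x + 8)    [distributive law]
= 15·x·y^2 + 40·x^2·y + 40·x·y + 18·y^3 + 48·x·y^2 + 48·y^2 - 30·x·y - 80·x^2 - 80·x - 36·y^2 - 96·x·y - 96·y    [distributive law]
= 63·x·y^2 + 40·x^2·y - 86·x·y + 18·y^3 + 12·y^2 - 80·x^2 - 80·x - 96·y    [combine like terms]

63·x·y^2 + 40·x^2·y - 86·x·y + 18·y^3 + 12·y^2 - 80·x^2 - 80·x - 96·y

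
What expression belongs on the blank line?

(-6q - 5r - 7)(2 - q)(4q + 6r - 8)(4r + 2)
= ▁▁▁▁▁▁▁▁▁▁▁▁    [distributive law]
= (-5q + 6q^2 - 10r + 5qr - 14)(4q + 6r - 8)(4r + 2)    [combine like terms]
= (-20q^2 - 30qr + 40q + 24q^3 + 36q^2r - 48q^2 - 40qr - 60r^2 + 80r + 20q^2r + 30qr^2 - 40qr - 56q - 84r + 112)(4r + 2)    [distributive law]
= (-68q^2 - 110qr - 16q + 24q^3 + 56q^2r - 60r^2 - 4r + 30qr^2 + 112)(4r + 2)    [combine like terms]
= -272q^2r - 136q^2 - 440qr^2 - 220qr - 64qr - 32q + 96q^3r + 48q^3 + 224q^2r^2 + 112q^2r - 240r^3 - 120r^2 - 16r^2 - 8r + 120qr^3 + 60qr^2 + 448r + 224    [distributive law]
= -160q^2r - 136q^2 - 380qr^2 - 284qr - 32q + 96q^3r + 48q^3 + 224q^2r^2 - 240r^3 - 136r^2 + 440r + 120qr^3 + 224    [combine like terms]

After distributive law, the bracketed line is:

(-12q + 6q^2 - 10r + 5qr - 14 + 7q)(4q + 6r - 8)(4r + 2)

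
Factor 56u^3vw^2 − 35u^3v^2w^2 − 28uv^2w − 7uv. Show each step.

56u^3vw^2 − 35u^3v^2w^2 − 28uv^2w − 7uv
= 7(8u^3vw^2 − 5u^3v^2w^2 − 4uv^2w − uv)    [factor out 7]
= 7uv(8u^2w^2 − 5u^2vw^2 − 4vw − 1)    [factor out uv]

7uv(8u^2w^2 − 5u^2vw^2 − 4vw − 1)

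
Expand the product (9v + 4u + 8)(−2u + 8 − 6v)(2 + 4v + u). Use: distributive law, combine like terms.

4uv − 222uv^2 − 74u^2v + 304v − 12v^2 − 216v^3 − 8u^3 + 96u + 128

(9v + 4u + 8)(−2u + 8 − 6v)(2 + 4v + u)
= (−18uv + 72v − 54v^2 − 8u^2 + 32u − 24uv − 16u + 64 − 48v)(2 + 4v + u)    [distributive law]
= (−42uv + 24v − 54v^2 − 8u^2 + 16u + 64)(2 + 4v + u)    [combine like terms]
= −84uv − 168uv^2 − 42u^2v + 48v + 96v^2 + 24uv − 108v^2 − 216v^3 − 54uv^2 − 16u^2 − 32u^2v − 8u^3 + 32u + 64uv + 16u^2 + 128 + 256v + 64u    [distributive law]
= 4uv − 222uv^2 − 74u^2v + 304v − 12v^2 − 216v^3 − 8u^3 + 96u + 128    [combine like terms]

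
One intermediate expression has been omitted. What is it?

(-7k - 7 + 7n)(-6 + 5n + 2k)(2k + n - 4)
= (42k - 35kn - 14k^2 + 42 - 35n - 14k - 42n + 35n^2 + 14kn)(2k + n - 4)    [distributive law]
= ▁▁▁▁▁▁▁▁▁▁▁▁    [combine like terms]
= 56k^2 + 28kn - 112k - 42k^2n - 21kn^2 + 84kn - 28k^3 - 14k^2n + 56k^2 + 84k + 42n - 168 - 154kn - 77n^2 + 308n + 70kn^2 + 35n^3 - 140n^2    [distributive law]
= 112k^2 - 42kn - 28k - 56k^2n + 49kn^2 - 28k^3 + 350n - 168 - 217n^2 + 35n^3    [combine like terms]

After combine like terms, the bracketed line is:

(28k - 21kn - 14k^2 + 42 - 77n + 35n^2)(2k + n - 4)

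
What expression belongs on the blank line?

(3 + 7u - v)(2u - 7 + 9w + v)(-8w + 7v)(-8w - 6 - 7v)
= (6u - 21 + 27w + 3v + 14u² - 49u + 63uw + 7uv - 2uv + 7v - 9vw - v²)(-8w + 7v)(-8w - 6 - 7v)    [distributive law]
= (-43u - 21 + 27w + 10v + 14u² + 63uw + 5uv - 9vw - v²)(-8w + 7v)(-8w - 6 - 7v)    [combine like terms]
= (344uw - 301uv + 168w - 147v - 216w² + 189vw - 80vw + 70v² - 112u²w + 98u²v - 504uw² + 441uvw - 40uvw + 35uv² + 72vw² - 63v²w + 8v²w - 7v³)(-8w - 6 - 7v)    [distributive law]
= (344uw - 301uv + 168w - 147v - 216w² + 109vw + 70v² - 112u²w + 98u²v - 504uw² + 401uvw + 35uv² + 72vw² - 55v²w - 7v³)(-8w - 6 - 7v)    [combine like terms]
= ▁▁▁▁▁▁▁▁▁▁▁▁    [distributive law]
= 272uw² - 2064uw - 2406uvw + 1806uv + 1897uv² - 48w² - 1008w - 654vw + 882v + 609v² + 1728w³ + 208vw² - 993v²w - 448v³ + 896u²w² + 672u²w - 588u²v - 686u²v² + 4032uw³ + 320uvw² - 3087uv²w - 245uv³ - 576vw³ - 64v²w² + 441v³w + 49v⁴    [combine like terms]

After distributive law, the bracketed line is:

-2752uw² - 2064uw - 2408uvw + 2408uvw + 1806uv + 2107uv² - 1344w² - 1008w - 1176vw + 1176vw + 882v + 1029v² + 1728w³ + 1296w² + 1512vw² - 872vw² - 654vw - 763v²w - 560v²w - 420v² - 490v³ + 896u²w² + 672u²w + 784u²vw - 784u²vw - 588u²v - 686u²v² + 4032uw³ + 3024uw² + 3528uvw² - 3208uvw² - 2406uvw - 2807uv²w - 280uv²w - 210uv² - 245uv³ - 576vw³ - 432vw² - 504v²w² + 440v²w² + 330v²w + 385v³w + 56v³w + 42v³ + 49v⁴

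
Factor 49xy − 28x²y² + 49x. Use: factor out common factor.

7x(7y − 4xy² + 7)

49xy − 28x²y² + 49x
= 7(7xy − 4x²y² + 7x)    [factor out 7]
= 7x(7y − 4xy² + 7)    [factor out x]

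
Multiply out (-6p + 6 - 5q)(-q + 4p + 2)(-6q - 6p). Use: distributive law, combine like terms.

(-6p + 6 - 5q)(-q + 4p + 2)(-6q - 6p)
= (6pq - 24p^2 - 12p - 6q + 24p + 12 + 5q^2 - 20pq - 10q)(-6q - 6p)    [distributive law]
= (-14pq - 24p^2 + 12p - 16q + 12 + 5q^2)(-6q - 6p)    [combine like terms]
= 84pq^2 + 84p^2q + 144p^2q + 144p^3 - 72pq - 72p^2 + 96q^2 + 96pq - 72q - 72p - 30q^3 - 30pq^2    [distributive law]
= 54pq^2 + 228p^2q + 144p^3 + 24pq - 72p^2 + 96q^2 - 72q - 72p - 30q^3    [combine like terms]

54pq^2 + 228p^2q + 144p^3 + 24pq - 72p^2 + 96q^2 - 72q - 72p - 30q^3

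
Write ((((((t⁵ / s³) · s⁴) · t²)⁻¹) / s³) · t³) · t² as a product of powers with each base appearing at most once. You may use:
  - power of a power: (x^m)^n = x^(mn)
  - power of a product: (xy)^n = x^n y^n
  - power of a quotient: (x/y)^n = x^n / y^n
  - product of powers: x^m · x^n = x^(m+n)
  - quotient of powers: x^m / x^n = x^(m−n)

((((((t⁵ / s³) · s⁴) · t²)⁻¹) / s³) · t³) · t²
= ((((((t⁵ / s³) · s⁴)⁻¹) · ((t²)⁻¹)) / s³) · t³) · t²    [power of a product]
= ((((((t⁵ / s³)⁻¹) · ((s⁴)⁻¹)) · ((t²)⁻¹)) / s³) · t³) · t²    [power of a product]
= (((((((t⁵)⁻¹) / ((s³)⁻¹)) · ((s⁴)⁻¹)) · ((t²)⁻¹)) / s³) · t³) · t²    [power of a quotient]
= (((((t⁻⁵ / ((s³)⁻¹)) · ((s⁴)⁻¹)) · ((t²)⁻¹)) / s³) · t³) · t²    [power of a power]
= (((((t⁻⁵ / s⁻³) · ((s⁴)⁻¹)) · ((t²)⁻¹)) / s³) · t³) · t²    [power of a power]
= (((((t⁻⁵ / s⁻³) · s⁻⁴) · ((t²)⁻¹)) / s³) · t³) · t²    [power of a power]
= (((((t⁻⁵ / s⁻³) · s⁻⁴) · t⁻²) / s³) · t³) · t²    [power of a power]
= s⁻⁴·t⁻²    [quotient of powers; product of powers]

s⁻⁴·t⁻²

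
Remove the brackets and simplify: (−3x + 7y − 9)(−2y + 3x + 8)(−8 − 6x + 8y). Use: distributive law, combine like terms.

−1068xy − 234x^2y + 300xy^2 + 378x^2 + 54x^3 + 840x + 704y^2 − 112y^3 − 1168y + 576

(−3x + 7y − 9)(−2y + 3x + 8)(−8 − 6x + 8y)
= (6xy − 9x^2 − 24x − 14y^2 + 21xy + 56y + 18y − 27x − 72)(−8 − 6x + 8y)    [distributive law]
= (27xy − 9x^2 − 51x − 14y^2 + 74y − 72)(−8 − 6x + 8y)    [combine like terms]
= −216xy − 162x^2y + 216xy^2 + 72x^2 + 54x^3 − 72x^2y + 408x + 306x^2 − 408xy + 112y^2 + 84xy^2 − 112y^3 − 592y − 444xy + 592y^2 + 576 + 432x − 576y    [distributive law]
= −1068xy − 234x^2y + 300xy^2 + 378x^2 + 54x^3 + 840x + 704y^2 − 112y^3 − 1168y + 576    [combine like terms]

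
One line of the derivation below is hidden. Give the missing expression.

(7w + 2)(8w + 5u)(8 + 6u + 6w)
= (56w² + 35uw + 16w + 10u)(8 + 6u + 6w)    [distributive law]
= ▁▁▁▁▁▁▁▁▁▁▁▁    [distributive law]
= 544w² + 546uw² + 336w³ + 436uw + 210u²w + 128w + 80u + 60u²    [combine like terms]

Applying distributive law to the line above:

448w² + 336uw² + 336w³ + 280uw + 210u²w + 210uw² + 128w + 96uw + 96w² + 80u + 60u² + 60uw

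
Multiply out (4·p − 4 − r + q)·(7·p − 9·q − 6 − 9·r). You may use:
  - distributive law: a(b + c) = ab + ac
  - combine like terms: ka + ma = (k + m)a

28·p^2 − 29·p·q − 52·p − 43·p·r + 30·q + 24 + 42·r + 9·r^2 − 9·q^2

(4·p − 4 − r + q)·(7·p − 9·q − 6 − 9·r)
= 28·p^2 − 36·p·q − 24·p − 36·p·r − 28·p + 36·q + 24 + 36·r − 7·p·r + 9·q·r + 6·r + 9·r^2 + 7·p·q − 9·q^2 − 6·q − 9·q·r    [distributive law]
= 28·p^2 − 29·p·q − 52·p − 43·p·r + 30·q + 24 + 42·r + 9·r^2 − 9·q^2    [combine like terms]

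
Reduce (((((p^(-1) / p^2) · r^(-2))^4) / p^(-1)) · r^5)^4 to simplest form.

p^(-44)·r^(-12)

(((((p^(-1) / p^2) · r^(-2))^4) / p^(-1)) · r^5)^4
= (((((p^(-1) / p^2) · r^(-2))^4) / p^(-1))^4) · ((r^5)^4)    [power of a product]
= (((((p^(-1) / p^2) · r^(-2))^4)^4) / ((p^(-1))^4)) · ((r^5)^4)    [power of a quotient]
= ((((p^(-1) / p^2) · r^(-2))^16) / ((p^(-1))^4)) · ((r^5)^4)    [power of a power]
= ((((p^(-1) / p^2)^16) · ((r^(-2))^16)) / ((p^(-1))^4)) · ((r^5)^4)    [power of a product]
= (((((p^(-1))^16) / ((p^2)^16)) · ((r^(-2))^16)) / ((p^(-1))^4)) · ((r^5)^4)    [power of a quotient]
= (((p^(-16) / ((p^2)^16)) · ((r^(-2))^16)) / ((p^(-1))^4)) · ((r^5)^4)    [power of a power]
= (((p^(-16) / p^32) · ((r^(-2))^16)) / ((p^(-1))^4)) · ((r^5)^4)    [power of a power]
= ((p^(-48) · ((r^(-2))^16)) / ((p^(-1))^4)) · ((r^5)^4)    [quotient of powers]
= ((p^(-48) · r^(-32)) / ((p^(-1))^4)) · ((r^5)^4)    [power of a power]
= ((p^(-48) · r^(-32)) / p^(-4)) · ((r^5)^4)    [power of a power]
= ((p^(-48) · r^(-32)) / p^(-4)) · r^20    [power of a power]
= p^(-44)·r^(-12)    [quotient of powers; product of powers]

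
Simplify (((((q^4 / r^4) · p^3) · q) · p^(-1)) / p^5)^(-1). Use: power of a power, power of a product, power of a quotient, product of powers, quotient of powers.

p^3·q^(-5)·r^4

(((((q^4 / r^4) · p^3) · q) · p^(-1)) / p^5)^(-1)
= (((((q^4 / r^4) · p^3) · q) · p^(-1))^(-1)) / ((p^5)^(-1))    [power of a quotient]
= (((((q^4 / r^4) · p^3) · q)^(-1)) · ((p^(-1))^(-1))) / ((p^5)^(-1))    [power of a product]
= (((((q^4 / r^4) · p^3)^(-1)) · (q^(-1))) · ((p^(-1))^(-1))) / ((p^5)^(-1))    [power of a product]
= (((((q^4 / r^4)^(-1)) · ((p^3)^(-1))) · (q^(-1))) · ((p^(-1))^(-1))) / ((p^5)^(-1))    [power of a product]
= ((((((q^4)^(-1)) / ((r^4)^(-1))) · ((p^3)^(-1))) · (q^(-1))) · ((p^(-1))^(-1))) / ((p^5)^(-1))    [power of a quotient]
= ((((q^(-4) / ((r^4)^(-1))) · ((p^3)^(-1))) · (q^(-1))) · ((p^(-1))^(-1))) / ((p^5)^(-1))    [power of a power]
= ((((q^(-4) / r^(-4)) · ((p^3)^(-1))) · (q^(-1))) · ((p^(-1))^(-1))) / ((p^5)^(-1))    [power of a power]
= ((((q^(-4) / r^(-4)) · p^(-3)) · (q^(-1))) · ((p^(-1))^(-1))) / ((p^5)^(-1))    [power of a power]
= ((((q^(-4) / r^(-4)) · p^(-3)) · q^(-1)) · p) / ((p^5)^(-1))    [power of a power]
= ((((q^(-4) / r^(-4)) · p^(-3)) · q^(-1)) · p) / p^(-5)    [power of a power]
= p^3·q^(-5)·r^4    [quotient of powers; product of powers]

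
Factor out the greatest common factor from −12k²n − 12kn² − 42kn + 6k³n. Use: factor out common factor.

−12k²n − 12kn² − 42kn + 6k³n
= 6(−2k²n − 2kn² − 7kn + k³n)    [factor out 6]
= 6kn(−2k − 2n − 7 + k²)    [factor out kn]

6kn(−2k − 2n − 7 + k²)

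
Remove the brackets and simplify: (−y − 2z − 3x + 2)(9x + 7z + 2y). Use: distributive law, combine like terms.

(−y − 2z − 3x + 2)(9x + 7z + 2y)
= −9xy − 7yz − 2y^2 − 18xz − 14z^2 − 4yz − 27x^2 − 21xz − 6xy + 18x + 14z + 4y    [distributive law]
= −15xy − 11yz − 2y^2 − 39xz − 14z^2 − 27x^2 + 18x + 14z + 4y    [combine like terms]

−15xy − 11yz − 2y^2 − 39xz − 14z^2 − 27x^2 + 18x + 14z + 4y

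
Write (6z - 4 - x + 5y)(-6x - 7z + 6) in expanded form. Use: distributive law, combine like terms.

-29xz - 42z^2 + 64z + 18x - 24 + 6x^2 - 30xy - 35yz + 30y

(6z - 4 - x + 5y)(-6x - 7z + 6)
= -36xz - 42z^2 + 36z + 24x + 28z - 24 + 6x^2 + 7xz - 6x - 30xy - 35yz + 30y    [distributive law]
= -29xz - 42z^2 + 64z + 18x - 24 + 6x^2 - 30xy - 35yz + 30y    [combine like terms]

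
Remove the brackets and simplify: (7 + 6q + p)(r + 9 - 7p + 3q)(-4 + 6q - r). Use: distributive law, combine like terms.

-91r - 57qr - 7r^2 - 252 + 78q + 160p - 84pq + 36pr + 378q^2 + 18q^2r - 6qr^2 - 234pq^2 + 45pqr + 108q^3 - pr^2 + 28p^2 - 42p^2q + 7p^2r

(7 + 6q + p)(r + 9 - 7p + 3q)(-4 + 6q - r)
= (7r + 63 - 49p + 21q + 6qr + 54q - 42pq + 18q^2 + pr + 9p - 7p^2 + 3pq)(-4 + 6q - r)    [distributive law]
= (7r + 63 - 40p + 75q + 6qr - 39pq + 18q^2 + pr - 7p^2)(-4 + 6q - r)    [combine like terms]
= -28r + 42qr - 7r^2 - 252 + 378q - 63r + 160p - 240pq + 40pr - 300q + 450q^2 - 75qr - 24qr + 36q^2r - 6qr^2 + 156pq - 234pq^2 + 39pqr - 72q^2 + 108q^3 - 18q^2r - 4pr + 6pqr - pr^2 + 28p^2 - 42p^2q + 7p^2r    [distributive law]
= -91r - 57qr - 7r^2 - 252 + 78q + 160p - 84pq + 36pr + 378q^2 + 18q^2r - 6qr^2 - 234pq^2 + 45pqr + 108q^3 - pr^2 + 28p^2 - 42p^2q + 7p^2r    [combine like terms]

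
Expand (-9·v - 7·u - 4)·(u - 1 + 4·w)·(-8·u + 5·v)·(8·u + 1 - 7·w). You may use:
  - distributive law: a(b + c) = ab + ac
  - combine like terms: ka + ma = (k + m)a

296·u^3·v - 419·u^2·v + 925·u^2·v·w - 360·u^2·v^2 + 315·u·v^2 - 1125·u·v^2·w + 103·u·v - 93·u·v·w + 45·v^2 - 495·v^2·w - 1036·u·v·w^2 + 1260·v^2·w^2 + 448·u^4 - 136·u^3 + 1400·u^3·w - 280·u^2 + 1416·u^2·w - 1568·u^2·w^2 - 32·u + 352·u·w + 20·v - 220·v·w - 896·u·w^2 + 560·v·w^2

(-9·v - 7·u - 4)·(u - 1 + 4·w)·(-8·u + 5·v)·(8·u + 1 - 7·w)
= (-9·u·v + 9·v - 36·v·w - 7·u^2 + 7·u - 28·u·w - 4·u + 4 - 16·w)·(-8·u + 5·v)·(8·u + 1 - 7·w)    [distributive law]
= (-9·u·v + 9·v - 36·v·w - 7·u^2 + 3·u - 28·u·w + 4 - 16·w)·(-8·u + 5·v)·(8·u + 1 - 7·w)    [combine like terms]
= (72·u^2·v - 45·u·v^2 - 72·u·v + 45·v^2 + 288·u·v·w - 180·v^2·w + 56·u^3 - 35·u^2·v - 24·u^2 + 15·u·v + 224·u^2·w - 140·u·v·w - 32·u + 20·v + 128·u·w - 80·v·w)·(8·u + 1 - 7·w)    [distributive law]
= (37·u^2·v - 45·u·v^2 - 57·u·v + 45·v^2 + 148·u·v·w - 180·v^2·w + 56·u^3 - 24·u^2 + 224·u^2·w - 32·u + 20·v + 128·u·w - 80·v·w)·(8·u + 1 - 7·w)    [combine like terms]
= 296·u^3·v + 37·u^2·v - 259·u^2·v·w - 360·u^2·v^2 - 45·u·v^2 + 315·u·v^2·w - 456·u^2·v - 57·u·v + 399·u·v·w + 360·u·v^2 + 45·v^2 - 315·v^2·w + 1184·u^2·v·w + 148·u·v·w - 1036·u·v·w^2 - 1440·u·v^2·w - 180·v^2·w + 1260·v^2·w^2 + 448·u^4 + 56·u^3 - 392·u^3·w - 192·u^3 - 24·u^2 + 168·u^2·w + 1792·u^3·w + 224·u^2·w - 1568·u^2·w^2 - 256·u^2 - 32·u + 224·u·w + 160·u·v + 20·v - 140·v·w + 1024·u^2·w + 128·u·w - 896·u·w^2 - 640·u·v·w - 80·v·w + 560·v·w^2    [distributive law]
= 296·u^3·v - 419·u^2·v + 925·u^2·v·w - 360·u^2·v^2 + 315·u·v^2 - 1125·u·v^2·w + 103·u·v - 93·u·v·w + 45·v^2 - 495·v^2·w - 1036·u·v·w^2 + 1260·v^2·w^2 + 448·u^4 - 136·u^3 + 1400·u^3·w - 280·u^2 + 1416·u^2·w - 1568·u^2·w^2 - 32·u + 352·u·w + 20·v - 220·v·w - 896·u·w^2 + 560·v·w^2    [combine like terms]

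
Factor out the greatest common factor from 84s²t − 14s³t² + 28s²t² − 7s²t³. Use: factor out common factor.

7s²t(12 − 2st + 4t − t²)

84s²t − 14s³t² + 28s²t² − 7s²t³
= 7(12s²t − 2s³t² + 4s²t² − s²t³)    [factor out 7]
= 7s²t(12 − 2st + 4t − t²)    [factor out s²t]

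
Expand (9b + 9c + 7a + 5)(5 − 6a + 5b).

70b − 19ab + 45b^2 + 45c − 54ac + 45bc + 5a − 42a^2 + 25

(9b + 9c + 7a + 5)(5 − 6a + 5b)
= 45b − 54ab + 45b^2 + 45c − 54ac + 45bc + 35a − 42a^2 + 35ab + 25 − 30a + 25b    [distributive law]
= 70b − 19ab + 45b^2 + 45c − 54ac + 45bc + 5a − 42a^2 + 25    [combine like terms]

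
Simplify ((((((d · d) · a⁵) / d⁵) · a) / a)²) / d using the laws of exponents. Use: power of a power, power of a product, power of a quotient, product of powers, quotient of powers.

((((((d · d) · a⁵) / d⁵) · a) / a)²) / d
= ((((((d · d) · a⁵) / d⁵) · a)²) / (a²)) / d    [power of a quotient]
= ((((((d · d) · a⁵) / d⁵)²) · (a²)) / (a²)) / d    [power of a product]
= ((((((d · d) · a⁵)²) / ((d⁵)²)) · (a²)) / (a²)) / d    [power of a quotient]
= ((((((d · d)²) · ((a⁵)²)) / ((d⁵)²)) · (a²)) / (a²)) / d    [power of a product]
= ((((((d²) · (d²)) · ((a⁵)²)) / ((d⁵)²)) · (a²)) / (a²)) / d    [power of a product]
= ((((d⁴ · ((a⁵)²)) / ((d⁵)²)) · (a²)) / (a²)) / d    [product of powers]
= ((((d⁴ · a¹⁰) / ((d⁵)²)) · (a²)) / (a²)) / d    [power of a power]
= ((((d⁴ · a¹⁰) / d¹⁰) · (a²)) / (a²)) / d    [power of a power]
= a¹⁰d⁻⁷    [quotient of powers; product of powers]

a¹⁰d⁻⁷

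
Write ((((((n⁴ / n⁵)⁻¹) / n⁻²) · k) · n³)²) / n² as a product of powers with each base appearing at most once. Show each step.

((((((n⁴ / n⁵)⁻¹) / n⁻²) · k) · n³)²) / n²
= ((((((n⁴ / n⁵)⁻¹) / n⁻²) · k)²) · ((n³)²)) / n²    [power of a product]
= ((((((n⁴ / n⁵)⁻¹) / n⁻²)²) · (k²)) · ((n³)²)) / n²    [power of a product]
= ((((((n⁴ / n⁵)⁻¹)²) / ((n⁻²)²)) · (k²)) · ((n³)²)) / n²    [power of a quotient]
= (((((n⁴ / n⁵)⁻²) / ((n⁻²)²)) · (k²)) · ((n³)²)) / n²    [power of a power]
= ((((((n⁴)⁻²) / ((n⁵)⁻²)) / ((n⁻²)²)) · (k²)) · ((n³)²)) / n²    [power of a quotient]
= ((((n⁻⁸ / ((n⁵)⁻²)) / ((n⁻²)²)) · (k²)) · ((n³)²)) / n²    [power of a power]
= ((((n⁻⁸ / n⁻¹⁰) / ((n⁻²)²)) · (k²)) · ((n³)²)) / n²    [power of a power]
= (((n² / ((n⁻²)²)) · (k²)) · ((n³)²)) / n²    [quotient of powers]
= (((n² / n⁻⁴) · (k²)) · ((n³)²)) / n²    [power of a power]
= ((n⁶ · (k²)) · ((n³)²)) / n²    [quotient of powers]
= ((n⁶ · k²) · n⁶) / n²    [power of a power]
= k²·n¹⁰    [quotient of powers; product of powers]

k²·n¹⁰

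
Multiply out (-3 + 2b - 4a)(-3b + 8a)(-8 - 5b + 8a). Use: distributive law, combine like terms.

(-3 + 2b - 4a)(-3b + 8a)(-8 - 5b + 8a)
= (9b - 24a - 6b² + 16ab + 12ab - 32a²)(-8 - 5b + 8a)    [distributive law]
= (9b - 24a - 6b² + 28ab - 32a²)(-8 - 5b + 8a)    [combine like terms]
= -72b - 45b² + 72ab + 192a + 120ab - 192a² + 48b² + 30b³ - 48ab² - 224ab - 140ab² + 224a²b + 256a² + 160a²b - 256a³    [distributive law]
= -72b + 3b² - 32ab + 192a + 64a² + 30b³ - 188ab² + 384a²b - 256a³    [combine like terms]

-72b + 3b² - 32ab + 192a + 64a² + 30b³ - 188ab² + 384a²b - 256a³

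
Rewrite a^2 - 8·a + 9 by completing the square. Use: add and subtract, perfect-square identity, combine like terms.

a^2 - 8·a + 9
= a^2 - 8·a + 16 - 16 + 9    [add and subtract 16]
= (a - 4)^2 - 16 + 9    [perfect-square identity]
= (a - 4)^2 - 7    [combine constants]

(a - 4)^2 - 7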